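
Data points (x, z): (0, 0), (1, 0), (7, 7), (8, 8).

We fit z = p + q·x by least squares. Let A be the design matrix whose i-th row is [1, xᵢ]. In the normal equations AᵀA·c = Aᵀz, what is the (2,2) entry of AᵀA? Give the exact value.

114

Row 2 ↔ basis x, column 2 ↔ basis x, so (AᵀA)_{2,2} = Σᵢ (x)·(x) = (0)·(0) + (1)·(1) + (7)·(7) + (8)·(8) = 114.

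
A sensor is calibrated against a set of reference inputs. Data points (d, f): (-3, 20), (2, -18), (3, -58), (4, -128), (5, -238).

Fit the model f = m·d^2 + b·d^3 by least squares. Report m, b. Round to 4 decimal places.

Forming XᵀX = [[1059, 4181]; [4181, 21243]] and Xᵀf = [-8412, -40192]ᵀ gives XᵀX·[m, b]ᵀ = Xᵀf.
det = 1059·21243 − 4181² = 5015576.
m = ((-8412)·21243 − 4181·(-40192))/5015576 = -2663341/1253894; b = (1059·(-40192) − 4181·(-8412))/5015576 = -1848189/1253894.

m = -2.1241, b = -1.4740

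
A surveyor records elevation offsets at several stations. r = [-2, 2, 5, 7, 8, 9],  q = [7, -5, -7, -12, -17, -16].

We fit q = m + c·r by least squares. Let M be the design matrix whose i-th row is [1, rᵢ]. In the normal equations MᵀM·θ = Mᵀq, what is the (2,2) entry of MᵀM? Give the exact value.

Row 2 ↔ basis r, column 2 ↔ basis r, so (MᵀM)_{2,2} = Σᵢ (r)·(r) = (-2)·(-2) + (2)·(2) + (5)·(5) + (7)·(7) + (8)·(8) + (9)·(9) = 227.

227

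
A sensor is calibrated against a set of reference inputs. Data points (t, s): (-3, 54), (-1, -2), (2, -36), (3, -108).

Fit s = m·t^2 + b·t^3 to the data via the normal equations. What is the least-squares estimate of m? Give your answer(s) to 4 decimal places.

From the data, Σt^2·t^2 = 179, Σt^2·t^3 = 31, Σt^3·t^3 = 1523.
For Xᵀs: Σt^2·s = -632, Σt^3·s = -4660.
Eliminating b: 1523·(row 1) − 31·(row 2) gives 271656·m = 1523·(-632) − 31·(-4660) = -818076, so m = -9739/3234.
Then b = ((-4660) − 31·(-9739/3234))/1523 = -9697/3234.

m = -3.0114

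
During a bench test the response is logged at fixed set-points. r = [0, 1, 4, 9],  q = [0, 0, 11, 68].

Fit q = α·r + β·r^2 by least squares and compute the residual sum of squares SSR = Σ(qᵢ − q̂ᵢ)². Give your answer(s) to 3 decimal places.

SSR = 0.015

Setting ∂/∂α … = 0 gives: 98·α + 794·β = 656;  794·α + 6818·β = 5684.
Eliminating β: 6818·(row 1) − 794·(row 2) gives 37728·α = 6818·656 − 794·5684 = -40488, so α = -1687/1572.
Then β = (5684 − 794·(-1687/1572))/6818 = 1507/1572.
Residuals: 0, 15/131, -6/131, 1/131; SSR = 2/131.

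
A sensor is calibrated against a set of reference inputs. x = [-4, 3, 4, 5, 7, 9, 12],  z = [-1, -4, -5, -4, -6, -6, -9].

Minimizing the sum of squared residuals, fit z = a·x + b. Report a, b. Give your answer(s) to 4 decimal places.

a = -0.4649, b = -2.6089

Sums needed: Σx·x = 340, Σx = 36, Σ1 = 7.
Moment sums: Σx·z = -252, Σz = -35.
MᵀM·[a, b]ᵀ = Mᵀz becomes [[340, 36]; [36, 7]]·[a, b]ᵀ = [-252, -35]ᵀ.
det = 340·7 − 36² = 1084.
a = ((-252)·7 − 36·(-35))/1084 = -126/271; b = (340·(-35) − 36·(-252))/1084 = -707/271.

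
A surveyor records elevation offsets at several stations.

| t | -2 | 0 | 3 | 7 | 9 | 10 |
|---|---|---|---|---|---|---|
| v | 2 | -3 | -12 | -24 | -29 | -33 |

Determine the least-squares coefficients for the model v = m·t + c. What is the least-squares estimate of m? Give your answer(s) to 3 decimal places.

Sums needed: Σt·t = 243, Σt = 27, Σ1 = 6.
Right-hand side: Σt·v = -799, Σv = -99.
MᵀM·[m, c]ᵀ = Mᵀv becomes [[243, 27]; [27, 6]]·[m, c]ᵀ = [-799, -99]ᵀ.
Eliminating c: 6·(row 1) − 27·(row 2) gives 729·m = 6·(-799) − 27·(-99) = -2121, so m = -707/243.
Then c = ((-99) − 27·(-707/243))/6 = -92/27.

m = -2.909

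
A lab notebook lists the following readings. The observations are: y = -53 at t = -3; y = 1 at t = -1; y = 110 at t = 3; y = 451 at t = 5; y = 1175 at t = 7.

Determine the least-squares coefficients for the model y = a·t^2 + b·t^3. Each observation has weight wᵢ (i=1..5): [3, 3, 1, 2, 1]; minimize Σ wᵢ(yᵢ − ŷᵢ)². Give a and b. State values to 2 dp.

Setting ∂/∂a … = 0 gives: 3978·a + 22568·b = 79687;  22568·a + 151818·b = 523035.
Δ = 3978·151818 − 22568² = 94617380.
a = (79687·151818 − 22568·523035)/94617380 = 147033543/47308690; b = (3978·523035 − 22568·79687)/94617380 = 10856039/3639130.

a = 3.11, b = 2.98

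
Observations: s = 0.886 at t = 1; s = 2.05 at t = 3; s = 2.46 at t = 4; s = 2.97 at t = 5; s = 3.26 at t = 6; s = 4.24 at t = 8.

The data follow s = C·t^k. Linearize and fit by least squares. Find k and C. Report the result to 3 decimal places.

k = 0.743, C = 0.889

Taking logs, ln s = k·ln t + ln C, so regress ln s on ln t.
Σln t = 7.9655, Σ(ln t)² = 13.2535, Σln s = 5.2118, Σln t·ln s = 8.9097.
Equations: 13.2535·k + 7.9655·ln C = 8.9097;  7.9655·k + 6·ln C = 5.2118.
Slope k = (n·Σln t·ln s − Σln t·Σln s)/(n·Σ(ln t)² − (Σln t)²) = (6·8.9097 − 7.9655·5.2118)/16.0713 = 0.74316; ln C = (Σln s − k·Σln t)/n = -0.11798, so C = exp(-0.11798) = 0.88872.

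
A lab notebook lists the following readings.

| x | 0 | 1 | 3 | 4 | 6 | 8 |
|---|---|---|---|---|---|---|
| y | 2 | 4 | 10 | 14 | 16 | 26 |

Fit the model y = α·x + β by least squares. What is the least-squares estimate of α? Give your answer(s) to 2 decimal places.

α = 2.87

The normal system MᵀM·[α, β]ᵀ = Mᵀy is [[126, 22]; [22, 6]]·[α, β]ᵀ = [394, 72]ᵀ.
Eliminating β: 6·(row 1) − 22·(row 2) gives 272·α = 6·394 − 22·72 = 780, so α = 195/68.
Then β = (72 − 22·(195/68))/6 = 101/68.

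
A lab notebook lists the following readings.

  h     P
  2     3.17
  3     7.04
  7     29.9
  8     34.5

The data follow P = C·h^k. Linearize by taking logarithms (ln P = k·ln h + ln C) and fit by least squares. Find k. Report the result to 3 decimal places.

With ln Pᵢ as the transformed response and ln hᵢ as the regressor:
Σln h = 5.8171, Σ(ln h)² = 9.7980, Σln P = 10.0442, Σln h·ln P = 16.9189.
Equations: 9.7980·k + 5.8171·ln C = 16.9189;  5.8171·k + 4·ln C = 10.0442.
Slope k = (n·Σln h·ln P − Σln h·Σln P)/(n·Σ(ln h)² − (Σln h)²) = (4·16.9189 − 5.8171·10.0442)/5.3534 = 1.72744; ln C = (Σln P − k·Σln h)/n = -0.00114.

k = 1.727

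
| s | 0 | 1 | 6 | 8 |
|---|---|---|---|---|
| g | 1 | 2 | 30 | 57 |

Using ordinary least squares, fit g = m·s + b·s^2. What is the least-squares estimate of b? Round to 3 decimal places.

b = 0.953

The normal system AᵀA·[m, b]ᵀ = Aᵀg is [[101, 729]; [729, 5393]]·[m, b]ᵀ = [638, 4730]ᵀ.
det = 101·5393 − 729² = 13252.
m = (638·5393 − 729·4730)/13252 = -1859/3313; b = (101·4730 − 729·638)/13252 = 3157/3313.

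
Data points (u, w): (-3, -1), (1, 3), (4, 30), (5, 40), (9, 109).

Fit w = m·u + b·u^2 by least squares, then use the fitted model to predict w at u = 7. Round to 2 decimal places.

ŵ = 70.98

With design matrix M, MᵀM = [[132, 892]; [892, 7524]] and Mᵀw = [1307, 10303]ᵀ.
Δ = 132·7524 − 892² = 197504.
m = (1307·7524 − 892·10303)/197504 = 80449/24688; b = (132·10303 − 892·1307)/197504 = 24269/24688.
At u = 7: ŵ = (80449/24688)·(7) + (24269/24688)·(49) = 438081/6172.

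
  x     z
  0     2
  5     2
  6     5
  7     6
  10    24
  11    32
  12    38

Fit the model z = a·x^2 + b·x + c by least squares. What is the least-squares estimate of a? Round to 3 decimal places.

Compute the Gram sums: Σx^2·x^2 = 49699, Σx^2·x = 4743, Σx^2 = 475, Σx·x = 475, Σx = 51, Σ1 = 7.
Moment sums: Σx^2·z = 12268, Σx·z = 1130, Σz = 109.
Row-reducing yields a = 42697/94684, b = -221887/94684, c = 96837/47342.

a = 0.451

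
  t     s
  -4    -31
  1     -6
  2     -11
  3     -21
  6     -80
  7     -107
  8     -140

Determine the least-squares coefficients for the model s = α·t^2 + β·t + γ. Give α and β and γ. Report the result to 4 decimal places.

α = -2.0573, β = -0.7647, γ = -1.4514

Entries of MᵀM: Σt^2·t^2 = 8147, Σt^2·t = 1043, Σt^2 = 179, Σt·t = 179, Σt = 23, Σ1 = 7.
Moment sums: Σt^2·s = -17818, Σt·s = -2316, Σs = -396.
Solving the 3×3 system (Gaussian elimination) gives α = -292187/142026, β = -54302/71013, γ = -68711/47342.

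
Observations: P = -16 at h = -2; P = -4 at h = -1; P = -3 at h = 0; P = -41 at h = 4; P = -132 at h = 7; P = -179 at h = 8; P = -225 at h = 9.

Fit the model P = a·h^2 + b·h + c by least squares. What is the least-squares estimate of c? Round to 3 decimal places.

XᵀX·[a, b, c]ᵀ = XᵀP reads: 13331·a + 1639·b + 215·c = -36873;  1639·a + 215·b + 25·c = -4509;  215·a + 25·b + 7·c = -600.
Solving the 3×3 system (Gaussian elimination) gives a = -300393/101318, b = 174621/101318, c = -5835/7237.

c = -0.806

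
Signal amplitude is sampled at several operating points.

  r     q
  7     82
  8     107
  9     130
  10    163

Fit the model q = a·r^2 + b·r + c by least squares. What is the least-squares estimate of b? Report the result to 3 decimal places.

Entries of XᵀX: Σr^2·r^2 = 23058, Σr^2·r = 2584, Σr^2 = 294, Σr·r = 294, Σr = 34, Σ1 = 4.
And Σr^2·q = 37696, Σr·q = 4230, Σq = 482.
So XᵀX·[a, b, c]ᵀ = Xᵀq: [[23058, 2584, 294]; [2584, 294, 34]; [294, 34, 4]]·[a, b, c]ᵀ = [37696, 4230, 482]ᵀ.
Solving the 3×3 system (Gaussian elimination) gives a = 2, b = -37/5, c = 182/5.

b = -7.400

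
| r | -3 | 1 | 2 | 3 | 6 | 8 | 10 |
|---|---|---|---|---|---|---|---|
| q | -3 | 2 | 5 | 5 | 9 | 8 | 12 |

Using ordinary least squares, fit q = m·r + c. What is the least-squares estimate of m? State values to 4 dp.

m = 1.0721

With design matrix X, XᵀX = [[223, 27]; [27, 7]] and Xᵀq = [274, 38]ᵀ.
det = 223·7 − 27² = 832.
m = (274·7 − 27·38)/832 = 223/208; c = (223·38 − 27·274)/832 = 269/208.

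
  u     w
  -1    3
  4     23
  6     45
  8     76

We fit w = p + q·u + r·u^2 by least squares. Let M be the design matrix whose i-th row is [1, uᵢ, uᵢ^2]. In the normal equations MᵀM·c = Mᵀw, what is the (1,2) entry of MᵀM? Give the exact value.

17

Row 1 ↔ basis 1, column 2 ↔ basis u, so (MᵀM)_{1,2} = Σᵢ u = (1)·(-1) + (1)·(4) + (1)·(6) + (1)·(8) = 17.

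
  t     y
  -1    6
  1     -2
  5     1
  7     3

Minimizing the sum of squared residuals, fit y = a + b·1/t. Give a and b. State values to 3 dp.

a = 2.340, b = -3.967

From the data, Σ1 = 4, Σ1/t = 12/35, Σ1/t·1/t = 2524/1225.
Moment sums: Σy = 8, Σ1/t·y = -258/35.
Eliminating b: (2524/1225)·(row 1) − (12/35)·(row 2) gives (9952/1225)·a = (2524/1225)·8 − (12/35)·(-258/35) = 23288/1225, so a = 2911/1244.
Then b = ((-258/35) − (12/35)·(2911/1244))/(2524/1225) = -4935/1244.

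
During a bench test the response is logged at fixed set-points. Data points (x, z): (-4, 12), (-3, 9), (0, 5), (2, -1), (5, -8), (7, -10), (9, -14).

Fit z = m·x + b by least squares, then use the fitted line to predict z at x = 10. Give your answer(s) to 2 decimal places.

ẑ = -16.54

Forming MᵀM = [[184, 16]; [16, 7]] and Mᵀz = [-313, -7]ᵀ gives MᵀM·[m, b]ᵀ = Mᵀz.
Eliminating b: 7·(row 1) − 16·(row 2) gives 1032·m = 7·(-313) − 16·(-7) = -2079, so m = -693/344.
Then b = ((-7) − 16·(-693/344))/7 = 155/43.
At x = 10: ẑ = (-693/344)·(10) + (155/43)·(1) = -2845/172.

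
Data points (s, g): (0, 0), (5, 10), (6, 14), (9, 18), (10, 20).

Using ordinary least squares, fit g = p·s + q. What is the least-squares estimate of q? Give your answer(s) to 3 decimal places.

The normal system AᵀA·[p, q]ᵀ = Aᵀg is [[242, 30]; [30, 5]]·[p, q]ᵀ = [496, 62]ᵀ.
Δ = 242·5 − 30² = 310.
p = (496·5 − 30·62)/310 = 2; q = (242·62 − 30·496)/310 = 2/5.

q = 0.400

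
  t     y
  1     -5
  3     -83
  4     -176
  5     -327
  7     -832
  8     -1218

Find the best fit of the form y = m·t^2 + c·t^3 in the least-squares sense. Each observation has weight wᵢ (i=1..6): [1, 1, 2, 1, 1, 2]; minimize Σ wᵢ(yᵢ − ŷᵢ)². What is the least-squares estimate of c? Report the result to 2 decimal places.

c = -2.00

Entries of MᵀWM: Σwᵢ·t^2·t^2 = 11812, Σwᵢ·t^2·t^3 = 87760, Σwᵢ·t^3·t^3 = 666484.
For MᵀWy: Σwᵢ·t^2·y = -211231, Σwᵢ·t^3·y = -1598257.
Eliminating c: 666484·(row 1) − 87760·(row 2) gives 170691408·m = 666484·(-211231) − 87760·(-1598257) = -519047484, so m = -43253957/14224284.
Then c = ((-1598257) − 87760·(-43253957/14224284))/666484 = -28414927/14224284.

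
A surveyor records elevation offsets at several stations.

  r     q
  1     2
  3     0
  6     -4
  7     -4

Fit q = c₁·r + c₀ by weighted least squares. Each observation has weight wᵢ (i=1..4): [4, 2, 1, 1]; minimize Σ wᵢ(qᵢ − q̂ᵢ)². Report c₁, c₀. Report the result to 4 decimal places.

c₁ = -1.0765, c₀ = 3.0948

Setting ∂/∂c₁ … = 0 gives: 107·c₁ + 23·c₀ = -44;  23·c₁ + 8·c₀ = 0.
det = 107·8 − 23² = 327.
c₁ = ((-44)·8 − 23·0)/327 = -352/327; c₀ = (107·0 − 23·(-44))/327 = 1012/327.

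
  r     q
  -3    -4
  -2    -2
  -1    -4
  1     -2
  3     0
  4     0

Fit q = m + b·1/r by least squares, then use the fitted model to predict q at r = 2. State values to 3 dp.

Compute the Gram sums: Σ1 = 6, Σ1/r = -1/4, Σ1/r·1/r = 365/144.
Right-hand side: Σq = -12, Σ1/r·q = 13/3.
So XᵀX·[m, b]ᵀ = Xᵀq: [[6, -1/4]; [-1/4, 365/144]]·[m, b]ᵀ = [-12, 13/3]ᵀ.
Determinant 6·(365/144) − (-1/4)² = 727/48.
m = ((-12)·(365/144) − (-1/4)·(13/3))/(727/48) = -1408/727; b = (6·(13/3) − (-1/4)·(-12))/(727/48) = 1104/727.
At r = 2: q̂ = (-1408/727)·(1) + (1104/727)·(1/2) = -856/727.

q̂ = -1.177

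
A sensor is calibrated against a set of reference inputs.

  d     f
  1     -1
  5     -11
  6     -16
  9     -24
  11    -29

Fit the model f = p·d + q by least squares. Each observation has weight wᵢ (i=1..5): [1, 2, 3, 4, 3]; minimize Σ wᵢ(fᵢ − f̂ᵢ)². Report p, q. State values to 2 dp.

The normal system XᵀWX·[p, q]ᵀ = XᵀWf is [[846, 98]; [98, 13]]·[p, q]ᵀ = [-2220, -254]ᵀ.
det = 846·13 − 98² = 1394.
p = ((-2220)·13 − 98·(-254))/1394 = -1984/697; q = (846·(-254) − 98·(-2220))/1394 = 1338/697.

p = -2.85, q = 1.92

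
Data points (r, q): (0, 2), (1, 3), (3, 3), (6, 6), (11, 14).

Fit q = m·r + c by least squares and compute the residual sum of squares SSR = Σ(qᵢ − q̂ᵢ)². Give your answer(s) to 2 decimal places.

SSR = 6.80

Entries of XᵀX: Σr·r = 167, Σr = 21, Σ1 = 5.
And Σr·q = 202, Σq = 28.
Eliminating c: 5·(row 1) − 21·(row 2) gives 394·m = 5·202 − 21·28 = 422, so m = 211/197.
Then c = (28 − 21·(211/197))/5 = 217/197.
Residuals: 177/197, 163/197, -259/197, -301/197, 220/197; SSR = 1340/197.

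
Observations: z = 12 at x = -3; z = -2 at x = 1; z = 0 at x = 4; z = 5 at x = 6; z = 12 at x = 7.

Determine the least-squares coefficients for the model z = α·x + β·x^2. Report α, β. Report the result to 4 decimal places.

α = -2.3516, β = 0.5645

Entries of MᵀM: Σx·x = 111, Σx·x^2 = 597, Σx^2·x^2 = 4035.
Moment sums: Σx·z = 76, Σx^2·z = 874.
MᵀM·[α, β]ᵀ = Mᵀz becomes [[111, 597]; [597, 4035]]·[α, β]ᵀ = [76, 874]ᵀ.
Determinant 111·4035 − 597² = 91476.
α = (76·4035 − 597·874)/91476 = -11951/5082; β = (111·874 − 597·76)/91476 = 2869/5082.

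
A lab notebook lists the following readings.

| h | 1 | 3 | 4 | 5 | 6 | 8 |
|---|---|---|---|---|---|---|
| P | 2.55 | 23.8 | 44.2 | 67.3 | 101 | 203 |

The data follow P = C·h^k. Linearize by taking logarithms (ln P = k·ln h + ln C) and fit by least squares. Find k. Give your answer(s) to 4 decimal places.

k = 2.0822

Taking logs, ln P = k·ln h + ln C, so regress ln P on ln h.
Σln h = 7.9655, Σ(ln h)² = 13.2535, Σln P = 22.0320, Σln h·ln P = 34.8266.
Normal system: [[13.2535, 7.9655]; [7.9655, 6]]·[k, ln C]ᵀ = [34.8266, 22.0320]ᵀ.
Δ = 13.2535·6 − (7.9655)² = 16.0713; k = (34.8266·6 − 7.9655·22.0320)/16.0713 = 2.08215, ln C = (13.2535·22.0320 − 7.9655·34.8266)/16.0713 = 0.90775.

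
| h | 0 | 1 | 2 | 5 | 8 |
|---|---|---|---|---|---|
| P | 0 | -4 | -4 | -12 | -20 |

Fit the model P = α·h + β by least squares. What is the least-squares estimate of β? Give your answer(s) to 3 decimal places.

The normal system XᵀX·[α, β]ᵀ = XᵀP is [[94, 16]; [16, 5]]·[α, β]ᵀ = [-232, -40]ᵀ.
Δ = 94·5 − 16² = 214.
α = ((-232)·5 − 16·(-40))/214 = -260/107; β = (94·(-40) − 16·(-232))/214 = -24/107.

β = -0.224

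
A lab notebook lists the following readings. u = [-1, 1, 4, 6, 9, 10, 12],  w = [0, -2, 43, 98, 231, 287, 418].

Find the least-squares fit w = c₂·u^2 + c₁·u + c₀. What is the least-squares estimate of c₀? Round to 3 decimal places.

c₀ = -3.675

XᵀX·[c₂, c₁, c₀]ᵀ = Xᵀw reads: 38851·c₂ + 3737·c₁ + 379·c₀ = 111817;  3737·c₂ + 379·c₁ + 41·c₀ = 10723;  379·c₂ + 41·c₁ + 7·c₀ = 1075.
Inverting the 3×3 Gram matrix, [c₂, c₁, c₀]ᵀ = [35431/11844, -28639/35532, -4663/1269]ᵀ.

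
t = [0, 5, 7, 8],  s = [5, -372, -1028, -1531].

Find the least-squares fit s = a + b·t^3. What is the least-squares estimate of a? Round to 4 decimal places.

a = 3.7398

Compute the Gram sums: Σ1 = 4, Σt^3 = 980, Σt^3·t^3 = 395418.
Moment sums: Σs = -2926, Σt^3·s = -1182976.
AᵀA·[a, b]ᵀ = Aᵀs becomes [[4, 980]; [980, 395418]]·[a, b]ᵀ = [-2926, -1182976]ᵀ.
Eliminating b: 395418·(row 1) − 980·(row 2) gives 621272·a = 395418·(-2926) − 980·(-1182976) = 2323412, so a = 580853/155318.
Then b = ((-1182976) − 980·(580853/155318))/395418 = -233053/77659.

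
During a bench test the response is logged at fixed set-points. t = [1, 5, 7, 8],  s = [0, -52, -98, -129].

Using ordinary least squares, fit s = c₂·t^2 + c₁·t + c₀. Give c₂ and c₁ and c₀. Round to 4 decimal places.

With design matrix A, AᵀA = [[7123, 981, 139]; [981, 139, 21]; [139, 21, 4]] and Aᵀs = [-14358, -1978, -279]ᵀ.
Row-reducing yields c₂ = -170/93, c₁ = -291/155, c₀ = 1687/465.

c₂ = -1.8280, c₁ = -1.8774, c₀ = 3.6280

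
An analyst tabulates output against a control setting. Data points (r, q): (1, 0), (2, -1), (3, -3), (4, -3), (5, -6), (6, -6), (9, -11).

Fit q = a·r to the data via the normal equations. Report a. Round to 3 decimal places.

The normal equations are: 172·a = -188.
Hence a = -188 / 172 ≈ -1.09302.

a = -1.093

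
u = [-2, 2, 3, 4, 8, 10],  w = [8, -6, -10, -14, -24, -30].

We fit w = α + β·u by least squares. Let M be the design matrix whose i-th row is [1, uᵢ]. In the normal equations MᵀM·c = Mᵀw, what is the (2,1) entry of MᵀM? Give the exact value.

25

Row 2 ↔ basis u, column 1 ↔ basis 1, so (MᵀM)_{2,1} = Σᵢ u = (-2)·(1) + (2)·(1) + (3)·(1) + (4)·(1) + (8)·(1) + (10)·(1) = 25.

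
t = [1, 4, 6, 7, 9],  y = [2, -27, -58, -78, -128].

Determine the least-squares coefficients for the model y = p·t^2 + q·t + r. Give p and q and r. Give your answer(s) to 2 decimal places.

Compute the Gram sums: Σt^2·t^2 = 10515, Σt^2·t = 1353, Σt^2 = 183, Σt·t = 183, Σt = 27, Σ1 = 5.
Right-hand side: Σt^2·y = -16708, Σt·y = -2152, Σy = -289.
So XᵀX·[p, q, r]ᵀ = Xᵀy: [[10515, 1353, 183]; [1353, 183, 27]; [183, 27, 5]]·[p, q, r]ᵀ = [-16708, -2152, -289]ᵀ.
Row-reducing yields p = -3421/2478, q = -1949/826, r = 2259/413.

p = -1.38, q = -2.36, r = 5.47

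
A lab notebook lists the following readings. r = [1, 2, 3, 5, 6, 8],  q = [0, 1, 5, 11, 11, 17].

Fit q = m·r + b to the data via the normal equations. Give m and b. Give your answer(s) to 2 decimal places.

Normal-equation sums: Σr·r = 139, Σr = 25, Σ1 = 6.
Moment sums: Σr·q = 274, Σq = 45.
Determinant 139·6 − 25² = 209.
m = (274·6 − 25·45)/209 = 519/209; b = (139·45 − 25·274)/209 = -595/209.

m = 2.48, b = -2.85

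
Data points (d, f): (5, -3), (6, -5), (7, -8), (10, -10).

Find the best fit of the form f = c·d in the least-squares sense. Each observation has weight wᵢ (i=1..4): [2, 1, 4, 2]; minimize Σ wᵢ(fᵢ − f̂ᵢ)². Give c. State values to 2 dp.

c = -1.00

Setting ∂/∂c … = 0 gives: 482·c = -484.
c = (-484)/482 = -1.00415.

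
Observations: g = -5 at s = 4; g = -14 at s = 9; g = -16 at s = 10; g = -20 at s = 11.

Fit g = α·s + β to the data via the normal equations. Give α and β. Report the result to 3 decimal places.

α = -2.017, β = 3.397

Compute the Gram sums: Σs·s = 318, Σs = 34, Σ1 = 4.
And Σs·g = -526, Σg = -55.
Eliminating β: 4·(row 1) − 34·(row 2) gives 116·α = 4·(-526) − 34·(-55) = -234, so α = -117/58.
Then β = ((-55) − 34·(-117/58))/4 = 197/58.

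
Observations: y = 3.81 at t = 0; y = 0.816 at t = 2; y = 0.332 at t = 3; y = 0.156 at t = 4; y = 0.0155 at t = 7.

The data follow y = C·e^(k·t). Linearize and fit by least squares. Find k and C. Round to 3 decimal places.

Taking logs, ln y = k·t + ln C, so regress ln y on t.
XᵀX = [[78.0000, 16.0000]; [16.0000, 5]], rhs = [-40.3145, -5.9931]ᵀ  (here Σt = 16.0000, Σ(t)² = 78.0000, Σln y = -5.9931, Σt·ln y = -40.3145).
Solving (det = 134.0000): k = -0.78867, ln C = 1.32513, so C = exp(1.32513) = 3.76267.

k = -0.789, C = 3.763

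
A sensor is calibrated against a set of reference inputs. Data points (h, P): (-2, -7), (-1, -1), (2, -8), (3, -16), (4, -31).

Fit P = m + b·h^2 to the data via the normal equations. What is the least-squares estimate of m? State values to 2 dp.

Normal-equation sums: Σ1 = 5, Σh^2 = 34, Σh^2·h^2 = 370.
Right-hand side: ΣP = -63, Σh^2·P = -701.
Determinant 5·370 − 34² = 694.
m = ((-63)·370 − 34·(-701))/694 = 262/347; b = (5·(-701) − 34·(-63))/694 = -1363/694.

m = 0.76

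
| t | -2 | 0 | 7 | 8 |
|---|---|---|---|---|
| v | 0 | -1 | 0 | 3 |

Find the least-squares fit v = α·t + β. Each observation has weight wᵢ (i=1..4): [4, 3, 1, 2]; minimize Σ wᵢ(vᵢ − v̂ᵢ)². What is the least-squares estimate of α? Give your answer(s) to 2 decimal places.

The normal equations are: 193·α + 15·β = 48;  15·α + 10·β = 3.
Eliminating β: 10·(row 1) − 15·(row 2) gives 1705·α = 10·48 − 15·3 = 435, so α = 87/341.
Then β = (3 − 15·(87/341))/10 = -141/1705.

α = 0.26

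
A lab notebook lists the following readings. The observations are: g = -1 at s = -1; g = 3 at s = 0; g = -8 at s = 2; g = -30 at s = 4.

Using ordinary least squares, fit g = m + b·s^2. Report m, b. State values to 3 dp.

With design matrix A, AᵀA = [[4, 21]; [21, 273]] and Aᵀg = [-36, -513]ᵀ.
Eliminating b: 273·(row 1) − 21·(row 2) gives 651·m = 273·(-36) − 21·(-513) = 945, so m = 45/31.
Then b = ((-513) − 21·(45/31))/273 = -432/217.

m = 1.452, b = -1.991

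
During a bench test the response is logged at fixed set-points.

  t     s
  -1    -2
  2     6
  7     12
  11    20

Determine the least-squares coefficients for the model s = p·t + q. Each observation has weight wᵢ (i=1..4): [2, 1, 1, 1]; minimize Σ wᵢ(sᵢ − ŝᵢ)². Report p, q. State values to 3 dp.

p = 1.777, q = 0.403

The normal equations are: 176·p + 18·q = 320;  18·p + 5·q = 34.
det = 176·5 − 18² = 556.
p = (320·5 − 18·34)/556 = 247/139; q = (176·34 − 18·320)/556 = 56/139.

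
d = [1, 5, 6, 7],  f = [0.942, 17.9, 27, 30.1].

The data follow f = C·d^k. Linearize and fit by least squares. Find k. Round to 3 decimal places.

k = 1.820

Taking logs, ln f = k·ln d + ln C, so regress ln f on ln d.
XᵀX = [[9.5873, 5.3471]; [5.3471, 4]], rhs = [17.1732, 9.5254]ᵀ  (here Σln d = 5.3471, Σ(ln d)² = 9.5873, Σln f = 9.5254, Σln d·ln f = 17.1732).
Slope k = (n·Σln d·ln f − Σln d·Σln f)/(n·Σ(ln d)² − (Σln d)²) = (4·17.1732 − 5.3471·9.5254)/9.7575 = 1.82006; ln C = (Σln f − k·Σln d)/n = -0.05166.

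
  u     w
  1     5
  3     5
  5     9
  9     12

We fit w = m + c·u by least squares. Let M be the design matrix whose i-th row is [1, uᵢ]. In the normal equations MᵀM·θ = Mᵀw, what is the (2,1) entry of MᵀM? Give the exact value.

Row 2 ↔ basis u, column 1 ↔ basis 1, so (MᵀM)_{2,1} = Σᵢ u = (1)·(1) + (3)·(1) + (5)·(1) + (9)·(1) = 18.

18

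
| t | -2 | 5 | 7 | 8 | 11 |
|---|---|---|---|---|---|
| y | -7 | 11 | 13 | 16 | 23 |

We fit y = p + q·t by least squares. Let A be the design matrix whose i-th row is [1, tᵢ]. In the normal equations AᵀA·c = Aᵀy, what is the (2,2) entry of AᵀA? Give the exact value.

Row 2 ↔ basis t, column 2 ↔ basis t, so (AᵀA)_{2,2} = Σᵢ (t)·(t) = (-2)·(-2) + (5)·(5) + (7)·(7) + (8)·(8) + (11)·(11) = 263.

263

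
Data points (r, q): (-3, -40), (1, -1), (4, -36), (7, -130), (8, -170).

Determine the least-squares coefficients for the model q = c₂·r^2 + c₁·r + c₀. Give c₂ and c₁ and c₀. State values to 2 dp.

From the data, Σr^2·r^2 = 6835, Σr^2·r = 893, Σr^2 = 139, Σr·r = 139, Σr = 17, Σ1 = 5.
Moment sums: Σr^2·q = -18187, Σr·q = -2295, Σq = -377.
MᵀM·[c₂, c₁, c₀]ᵀ = Mᵀq becomes [[6835, 893, 139]; [893, 139, 17]; [139, 17, 5]]·[c₂, c₁, c₀]ᵀ = [-18187, -2295, -377]ᵀ.
Row-reducing yields c₂ = -249763/80616, c₁ = 287195/80616, c₀ = -18583/13436.

c₂ = -3.10, c₁ = 3.56, c₀ = -1.38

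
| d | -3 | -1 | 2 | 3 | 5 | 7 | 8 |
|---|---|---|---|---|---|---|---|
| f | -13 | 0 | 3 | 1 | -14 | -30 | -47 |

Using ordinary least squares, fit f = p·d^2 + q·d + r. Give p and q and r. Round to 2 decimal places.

The normal system MᵀM·[p, q, r]ᵀ = Mᵀf is [[7301, 987, 161]; [987, 161, 21]; [161, 21, 7]]·[p, q, r]ᵀ = [-4924, -608, -100]ᵀ.
Solving the 3×3 system (Gaussian elimination) gives p = -520/503, q = 7654/3521, r = 1494/503.

p = -1.03, q = 2.17, r = 2.97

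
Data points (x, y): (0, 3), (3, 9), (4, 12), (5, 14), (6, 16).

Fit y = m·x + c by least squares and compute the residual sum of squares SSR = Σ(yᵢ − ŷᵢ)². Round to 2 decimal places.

Compute the Gram sums: Σx·x = 86, Σx = 18, Σ1 = 5.
Moment sums: Σx·y = 241, Σy = 54.
Normal equations: [[86, 18]; [18, 5]]·[m, c]ᵀ = [241, 54]ᵀ.
Eliminating c: 5·(row 1) − 18·(row 2) gives 106·m = 5·241 − 18·54 = 233, so m = 233/106.
Then c = (54 − 18·(233/106))/5 = 153/53.
Residuals: 6/53, -51/106, 17/53, 13/106, -4/53; SSR = 39/106.

SSR = 0.37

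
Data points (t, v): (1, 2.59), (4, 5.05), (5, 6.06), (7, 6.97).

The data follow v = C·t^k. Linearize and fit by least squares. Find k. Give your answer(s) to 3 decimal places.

k = 0.511

With ln vᵢ as the transformed response and ln tᵢ as the regressor:
Σln t = 4.9416, Σ(ln t)² = 8.2987, Σln v = 6.3144, Σln t·ln v = 8.9229.
Equations: 8.2987·k + 4.9416·ln C = 8.9229;  4.9416·k + 4·ln C = 6.3144.
Solving (det = 8.7748): k = 0.51149, ln C = 0.94670.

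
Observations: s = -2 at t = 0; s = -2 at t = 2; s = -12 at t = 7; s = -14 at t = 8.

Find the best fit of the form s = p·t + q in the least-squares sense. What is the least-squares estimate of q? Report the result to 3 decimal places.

q = -0.615

The normal system MᵀM·[p, q]ᵀ = Mᵀs is [[117, 17]; [17, 4]]·[p, q]ᵀ = [-200, -30]ᵀ.
Δ = 117·4 − 17² = 179.
p = ((-200)·4 − 17·(-30))/179 = -290/179; q = (117·(-30) − 17·(-200))/179 = -110/179.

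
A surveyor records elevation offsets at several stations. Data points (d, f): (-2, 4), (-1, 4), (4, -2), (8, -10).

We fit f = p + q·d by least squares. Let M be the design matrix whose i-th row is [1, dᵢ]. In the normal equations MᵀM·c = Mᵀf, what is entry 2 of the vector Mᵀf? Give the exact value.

Entry 2 ↔ basis d, so (Mᵀf)_{2} = Σᵢ (d)·fᵢ = (-2)·(4) + (-1)·(4) + (4)·(-2) + (8)·(-10) = -100.

-100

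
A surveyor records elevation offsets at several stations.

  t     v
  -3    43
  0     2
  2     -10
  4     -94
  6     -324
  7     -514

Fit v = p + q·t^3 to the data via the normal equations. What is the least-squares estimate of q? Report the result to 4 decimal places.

Entries of AᵀA: Σ1 = 6, Σt^3 = 604, Σt^3·t^3 = 169194.
Moment sums: Σv = -897, Σt^3·v = -253543.
So AᵀA·[p, q]ᵀ = Aᵀv: [[6, 604]; [604, 169194]]·[p, q]ᵀ = [-897, -253543]ᵀ.
det = 6·169194 − 604² = 650348.
p = ((-897)·169194 − 604·(-253543))/650348 = 686477/325174; q = (6·(-253543) − 604·(-897))/650348 = -489735/325174.

q = -1.5061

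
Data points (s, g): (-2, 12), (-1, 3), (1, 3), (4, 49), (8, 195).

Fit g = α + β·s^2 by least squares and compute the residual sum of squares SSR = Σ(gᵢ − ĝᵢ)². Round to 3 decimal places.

Compute the Gram sums: Σ1 = 5, Σs^2 = 86, Σs^2·s^2 = 4370.
Right-hand side: Σg = 262, Σs^2·g = 13318.
Normal equations: [[5, 86]; [86, 4370]]·[α, β]ᵀ = [262, 13318]ᵀ.
Eliminating β: 4370·(row 1) − 86·(row 2) gives 14454·α = 4370·262 − 86·13318 = -408, so α = -68/2409.
Then β = (13318 − 86·(-68/2409))/4370 = 7343/2409.
Residuals: -12/73, -16/803, -16/803, 207/803, -43/803; SSR = 78/803.

SSR = 0.097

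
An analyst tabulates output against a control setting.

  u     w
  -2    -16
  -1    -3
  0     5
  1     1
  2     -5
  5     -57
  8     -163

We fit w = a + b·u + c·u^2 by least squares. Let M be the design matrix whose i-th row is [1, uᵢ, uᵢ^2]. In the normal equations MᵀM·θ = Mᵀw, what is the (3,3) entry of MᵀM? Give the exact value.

4755

Row 3 ↔ basis u^2, column 3 ↔ basis u^2, so (MᵀM)_{3,3} = Σᵢ (u^2)·(u^2) = (4)·(4) + (1)·(1) + (0)·(0) + (1)·(1) + (4)·(4) + (25)·(25) + (64)·(64) = 4755.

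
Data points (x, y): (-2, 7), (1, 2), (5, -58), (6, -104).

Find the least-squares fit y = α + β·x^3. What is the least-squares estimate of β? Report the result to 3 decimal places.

β = -0.493

Compute the Gram sums: Σ1 = 4, Σx^3 = 334, Σx^3·x^3 = 62346.
For Aᵀy: Σy = -153, Σx^3·y = -29768.
Determinant 4·62346 − 334² = 137828.
α = ((-153)·62346 − 334·(-29768))/137828 = 201787/68914; β = (4·(-29768) − 334·(-153))/137828 = -33985/68914.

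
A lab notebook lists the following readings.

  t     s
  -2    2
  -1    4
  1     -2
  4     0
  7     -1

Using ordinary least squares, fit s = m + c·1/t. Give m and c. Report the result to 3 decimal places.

Entries of AᵀA: Σ1 = 5, Σ1/t = -3/28, Σ1/t·1/t = 1829/784.
Moment sums: Σs = 3, Σ1/t·s = -50/7.
Determinant 5·(1829/784) − (-3/28)² = 571/49.
m = (3·(1829/784) − (-3/28)·(-50/7))/(571/49) = 4887/9136; c = (5·(-50/7) − (-3/28)·3)/(571/49) = -6937/2284.

m = 0.535, c = -3.037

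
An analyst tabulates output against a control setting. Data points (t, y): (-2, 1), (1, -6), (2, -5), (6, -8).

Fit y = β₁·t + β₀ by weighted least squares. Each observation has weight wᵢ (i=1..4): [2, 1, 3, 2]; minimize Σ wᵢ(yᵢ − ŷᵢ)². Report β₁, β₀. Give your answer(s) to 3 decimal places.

β₁ = -1.085, β₀ = -2.341

Setting ∂/∂β₁ … = 0 gives: 93·β₁ + 15·β₀ = -136;  15·β₁ + 8·β₀ = -35.
Eliminating β₀: 8·(row 1) − 15·(row 2) gives 519·β₁ = 8·(-136) − 15·(-35) = -563, so β₁ = -563/519.
Then β₀ = ((-35) − 15·(-563/519))/8 = -405/173.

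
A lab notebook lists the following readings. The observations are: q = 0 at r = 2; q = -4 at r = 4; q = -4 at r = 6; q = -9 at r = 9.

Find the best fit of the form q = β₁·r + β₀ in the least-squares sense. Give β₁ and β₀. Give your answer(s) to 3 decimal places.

β₁ = -1.187, β₀ = 1.981

Sums needed: Σr·r = 137, Σr = 21, Σ1 = 4.
Moment sums: Σr·q = -121, Σq = -17.
Δ = 137·4 − 21² = 107.
β₁ = ((-121)·4 − 21·(-17))/107 = -127/107; β₀ = (137·(-17) − 21·(-121))/107 = 212/107.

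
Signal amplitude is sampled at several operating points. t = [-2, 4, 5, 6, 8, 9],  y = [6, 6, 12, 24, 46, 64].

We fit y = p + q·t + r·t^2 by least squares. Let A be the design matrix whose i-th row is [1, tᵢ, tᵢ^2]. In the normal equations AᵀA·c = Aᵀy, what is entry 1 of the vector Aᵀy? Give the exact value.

Entry 1 ↔ basis 1, so (Aᵀy)_{1} = Σᵢ yᵢ = (1)·(6) + (1)·(6) + (1)·(12) + (1)·(24) + (1)·(46) + (1)·(64) = 158.

158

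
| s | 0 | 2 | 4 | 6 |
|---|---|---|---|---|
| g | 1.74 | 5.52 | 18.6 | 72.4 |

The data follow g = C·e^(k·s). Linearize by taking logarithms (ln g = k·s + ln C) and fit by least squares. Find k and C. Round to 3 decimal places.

k = 0.620, C = 1.660

Let Y = ln g. Fitting Y = k·s + ln C by least squares:
Σs = 12.0000, Σ(s)² = 56.0000, Σln g = 9.4676, Σs·ln g = 40.8026.
Equations: 56.0000·k + 12.0000·ln C = 40.8026;  12.0000·k + 4·ln C = 9.4676.
Δ = 56.0000·4 − (12.0000)² = 80.0000; k = (40.8026·4 − 12.0000·9.4676)/80.0000 = 0.61999, ln C = (56.0000·9.4676 − 12.0000·40.8026)/80.0000 = 0.50695, so C = exp(0.50695) = 1.66021.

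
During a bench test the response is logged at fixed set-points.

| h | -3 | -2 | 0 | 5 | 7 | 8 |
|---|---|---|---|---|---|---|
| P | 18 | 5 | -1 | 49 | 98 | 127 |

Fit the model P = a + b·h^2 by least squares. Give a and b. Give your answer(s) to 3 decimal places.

Forming AᵀA = [[6, 151]; [151, 7219]] and AᵀP = [296, 14337]ᵀ gives AᵀA·[a, b]ᵀ = AᵀP.
Eliminating b: 7219·(row 1) − 151·(row 2) gives 20513·a = 7219·296 − 151·14337 = -28063, so a = -28063/20513.
Then b = (14337 − 151·(-28063/20513))/7219 = 41326/20513.

a = -1.368, b = 2.015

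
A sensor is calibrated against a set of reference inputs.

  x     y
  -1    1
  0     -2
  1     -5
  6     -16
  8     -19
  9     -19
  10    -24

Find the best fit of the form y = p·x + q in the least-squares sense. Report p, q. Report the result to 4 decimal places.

p = -2.1110, q = -2.0482

Sums needed: Σx·x = 283, Σx = 33, Σ1 = 7.
Moment sums: Σx·y = -665, Σy = -84.
AᵀA·[p, q]ᵀ = Aᵀy becomes [[283, 33]; [33, 7]]·[p, q]ᵀ = [-665, -84]ᵀ.
Determinant 283·7 − 33² = 892.
p = ((-665)·7 − 33·(-84))/892 = -1883/892; q = (283·(-84) − 33·(-665))/892 = -1827/892.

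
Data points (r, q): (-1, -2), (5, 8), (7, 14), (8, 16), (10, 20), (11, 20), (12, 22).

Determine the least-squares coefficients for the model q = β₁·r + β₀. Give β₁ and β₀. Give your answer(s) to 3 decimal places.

β₁ = 1.903, β₀ = -0.136

Entries of AᵀA: Σr·r = 504, Σr = 52, Σ1 = 7.
For Aᵀq: Σr·q = 952, Σq = 98.
Determinant 504·7 − 52² = 824.
β₁ = (952·7 − 52·98)/824 = 196/103; β₀ = (504·98 − 52·952)/824 = -14/103.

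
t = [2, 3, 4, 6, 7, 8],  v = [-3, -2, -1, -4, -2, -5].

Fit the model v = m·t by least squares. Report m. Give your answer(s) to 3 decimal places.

Normal-equation sums: Σt·t = 178.
And Σt·v = -94.
m = (-94)/178 = -0.52809.

m = -0.528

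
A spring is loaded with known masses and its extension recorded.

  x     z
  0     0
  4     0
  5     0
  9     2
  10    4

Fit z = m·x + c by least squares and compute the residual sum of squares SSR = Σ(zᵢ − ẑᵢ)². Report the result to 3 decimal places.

SSR = 3.669

Sums needed: Σx·x = 222, Σx = 28, Σ1 = 5.
For Aᵀz: Σx·z = 58, Σz = 6.
AᵀA·[m, c]ᵀ = Aᵀz becomes [[222, 28]; [28, 5]]·[m, c]ᵀ = [58, 6]ᵀ.
det = 222·5 − 28² = 326.
m = (58·5 − 28·6)/326 = 61/163; c = (222·6 − 28·58)/326 = -146/163.
Residuals: 146/163, -98/163, -159/163, -77/163, 188/163; SSR = 598/163.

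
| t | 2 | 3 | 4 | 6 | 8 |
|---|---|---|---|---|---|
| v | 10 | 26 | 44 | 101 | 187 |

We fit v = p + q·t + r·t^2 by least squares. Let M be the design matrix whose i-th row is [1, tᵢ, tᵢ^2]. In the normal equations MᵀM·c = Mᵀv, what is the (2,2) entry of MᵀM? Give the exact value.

Row 2 ↔ basis t, column 2 ↔ basis t, so (MᵀM)_{2,2} = Σᵢ (t)·(t) = (2)·(2) + (3)·(3) + (4)·(4) + (6)·(6) + (8)·(8) = 129.

129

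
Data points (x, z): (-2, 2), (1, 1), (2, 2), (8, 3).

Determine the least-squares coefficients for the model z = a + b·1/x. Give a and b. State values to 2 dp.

The normal equations are: 4·a + (9/8)·b = 8;  (9/8)·a + (97/64)·b = 11/8.
(Σ1 = 4, Σ1/x = 9/8, Σ1/x·1/x = 97/64, Σz = 8, Σ1/x·z = 11/8.)
det = 4·(97/64) − (9/8)² = 307/64.
a = (8·(97/64) − (9/8)·(11/8))/(307/64) = 677/307; b = (4·(11/8) − (9/8)·8)/(307/64) = -224/307.

a = 2.21, b = -0.73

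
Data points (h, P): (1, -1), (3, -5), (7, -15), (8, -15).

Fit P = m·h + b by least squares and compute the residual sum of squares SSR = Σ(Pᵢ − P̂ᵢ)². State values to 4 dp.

Setting ∂/∂m … = 0 gives: 123·m + 19·b = -241;  19·m + 4·b = -36.
det = 123·4 − 19² = 131.
m = ((-241)·4 − 19·(-36))/131 = -280/131; b = (123·(-36) − 19·(-241))/131 = 151/131.
Residuals: -2/131, 34/131, -156/131, 124/131; SSR = 312/131.

SSR = 2.3817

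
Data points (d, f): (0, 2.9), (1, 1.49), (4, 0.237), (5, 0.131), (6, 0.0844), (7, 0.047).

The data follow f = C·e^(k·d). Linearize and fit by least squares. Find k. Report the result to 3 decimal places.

k = -0.589

Taking logs, ln f = k·d + ln C, so regress ln f on d.
Sums: Σd = 23.0000, Σ(d)² = 127.0000, Σln f = -7.5386, Σd·ln f = -51.7592.
Normal system: [[127.0000, 23.0000]; [23.0000, 6]]·[k, ln C]ᵀ = [-51.7592, -7.5386]ᵀ.
Solving (det = 233.0000): k = -0.58870, ln C = 1.00027.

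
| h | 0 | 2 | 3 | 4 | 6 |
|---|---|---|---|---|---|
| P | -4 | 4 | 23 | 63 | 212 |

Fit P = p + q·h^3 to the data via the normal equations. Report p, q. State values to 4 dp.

Entries of MᵀM: Σ1 = 5, Σh^3 = 315, Σh^3·h^3 = 51545.
And ΣP = 298, Σh^3·P = 50477.
So MᵀM·[p, q]ᵀ = MᵀP: [[5, 315]; [315, 51545]]·[p, q]ᵀ = [298, 50477]ᵀ.
Eliminating q: 51545·(row 1) − 315·(row 2) gives 158500·p = 51545·298 − 315·50477 = -539845, so p = -107969/31700.
Then q = (50477 − 315·(-107969/31700))/51545 = 31703/31700.

p = -3.4060, q = 1.0001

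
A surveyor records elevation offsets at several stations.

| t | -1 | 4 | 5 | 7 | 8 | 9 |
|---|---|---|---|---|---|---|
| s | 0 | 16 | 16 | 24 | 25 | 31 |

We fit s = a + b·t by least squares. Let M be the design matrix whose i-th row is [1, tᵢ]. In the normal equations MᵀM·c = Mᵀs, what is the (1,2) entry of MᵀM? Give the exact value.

32

Row 1 ↔ basis 1, column 2 ↔ basis t, so (MᵀM)_{1,2} = Σᵢ t = (1)·(-1) + (1)·(4) + (1)·(5) + (1)·(7) + (1)·(8) + (1)·(9) = 32.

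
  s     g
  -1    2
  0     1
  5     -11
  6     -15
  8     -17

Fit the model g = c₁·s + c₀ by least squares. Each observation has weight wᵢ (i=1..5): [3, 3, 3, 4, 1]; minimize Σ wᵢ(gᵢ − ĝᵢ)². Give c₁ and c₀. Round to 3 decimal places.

c₁ = -2.367, c₀ = 0.223

Normal-equation sums: Σwᵢ·s·s = 286, Σwᵢ·s = 44, Σwᵢ·1 = 14.
Moment sums: Σwᵢ·s·g = -667, Σwᵢ·g = -101.
AᵀWA·[c₁, c₀]ᵀ = AᵀWg becomes [[286, 44]; [44, 14]]·[c₁, c₀]ᵀ = [-667, -101]ᵀ.
Eliminating c₀: 14·(row 1) − 44·(row 2) gives 2068·c₁ = 14·(-667) − 44·(-101) = -4894, so c₁ = -2447/1034.
Then c₀ = ((-101) − 44·(-2447/1034))/14 = 21/94.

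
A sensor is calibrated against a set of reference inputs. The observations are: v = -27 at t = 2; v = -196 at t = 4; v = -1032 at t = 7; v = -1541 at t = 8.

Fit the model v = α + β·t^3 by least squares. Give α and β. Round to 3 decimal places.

XᵀX·[α, β]ᵀ = Xᵀv reads: 4·α + 927·β = -2796;  927·α + 383953·β = -1155728.
Determinant 4·383953 − 927² = 676483.
α = ((-2796)·383953 − 927·(-1155728))/676483 = -2172732/676483; β = (4·(-1155728) − 927·(-2796))/676483 = -2031020/676483.

α = -3.212, β = -3.002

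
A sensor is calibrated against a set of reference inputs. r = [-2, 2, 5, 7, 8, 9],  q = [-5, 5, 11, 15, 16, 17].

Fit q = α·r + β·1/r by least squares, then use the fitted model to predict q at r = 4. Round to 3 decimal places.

q̂ = 8.475

Compute the Gram sums: Σr·r = 227, Σr·1/r = 6, Σ1/r·1/r = 3736441/6350400.
Right-hand side: Σr·q = 461, Σ1/r·q = 4168/315.
Normal equations: [[227, 6]; [6, 3736441/6350400]]·[α, β]ᵀ = [461, 4168/315]ᵀ.
det = 227·(3736441/6350400) − 6² = 619557707/6350400.
α = (461·(3736441/6350400) − 6·(4168/315))/(619557707/6350400) = 1218338021/619557707; β = (227·(4168/315) − 6·461)/(619557707/6350400) = 1508895360/619557707.
At r = 4: q̂ = (1218338021/619557707)·(4) + (1508895360/619557707)·(1/4) = 5250575924/619557707.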